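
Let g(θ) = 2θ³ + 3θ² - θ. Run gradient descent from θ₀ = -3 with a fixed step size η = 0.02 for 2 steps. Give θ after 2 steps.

g′(θ) = 6θ² + 6θ - 1
Step 1: g′(-3) = 35; θ₁ = -3 − 0.02·35 = -3.7
Step 2: g′(-3.7) = 58.94; θ₂ = -3.7 − 0.02·58.94 = -4.8788

-4.8788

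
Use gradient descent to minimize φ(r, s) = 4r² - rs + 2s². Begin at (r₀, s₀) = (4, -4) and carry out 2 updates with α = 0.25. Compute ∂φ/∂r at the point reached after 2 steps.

∇φ = (8r - s, -r + 4s)
(r₁, s₁) = (4, -4) − 0.25·(36, -20) = (-5, 1)
(r₂, s₂) = (-5, 1) − 0.25·(-41, 9) = (5.25, -1.25)
∂φ/∂r at (5.25, -1.25) = 43.25

43.25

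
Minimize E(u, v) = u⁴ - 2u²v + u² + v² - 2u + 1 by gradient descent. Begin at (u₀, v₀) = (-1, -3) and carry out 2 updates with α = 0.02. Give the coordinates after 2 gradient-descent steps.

∇E = (4u³ - 4uv + 2u - 2, -2u² + 2v)
Step 1: at (-1, -3), ∇E = (-20, -8) → (-1, -3) − 0.02·(-20, -8) = (-0.6, -2.84)
Step 2: at (-0.6, -2.84), ∇E = (-10.88, -6.4) → (-0.6, -2.84) − 0.02·(-10.88, -6.4) = (-0.3824, -2.712)

(-0.3824, -2.712)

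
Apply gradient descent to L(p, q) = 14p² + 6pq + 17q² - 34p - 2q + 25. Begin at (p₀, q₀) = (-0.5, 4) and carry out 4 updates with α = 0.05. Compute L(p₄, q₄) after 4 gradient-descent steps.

52.8366132425

∇L = (28p + 6q - 34, 6p + 34q - 2)
(p₁, q₁) = (-0.5, 4) − 0.05·(-24, 131) = (0.7, -2.55)
(p₂, q₂) = (0.7, -2.55) − 0.05·(-29.7, -84.5) = (2.185, 1.675)
(p₃, q₃) = (2.185, 1.675) − 0.05·(37.23, 68.06) = (0.3235, -1.728)
(p₄, q₄) = (0.3235, -1.728) − 0.05·(-35.31, -58.811) = (2.089, 1.21255)
L(2.089, 1.21255) = 52.8366132425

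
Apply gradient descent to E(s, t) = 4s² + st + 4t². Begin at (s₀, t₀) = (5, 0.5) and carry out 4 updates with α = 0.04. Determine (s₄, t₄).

(1.0660352, -0.14328832)

∇E = (8s + t, s + 8t)
(s₁, t₁) = (5, 0.5) − 0.04·(40.5, 9) = (3.38, 0.14)
(s₂, t₂) = (3.38, 0.14) − 0.04·(27.18, 4.5) = (2.2928, -0.04)
(s₃, t₃) = (2.2928, -0.04) − 0.04·(18.3024, 1.9728) = (1.560704, -0.118912)
(s₄, t₄) = (1.560704, -0.118912) − 0.04·(12.36672, 0.609408) = (1.0660352, -0.14328832)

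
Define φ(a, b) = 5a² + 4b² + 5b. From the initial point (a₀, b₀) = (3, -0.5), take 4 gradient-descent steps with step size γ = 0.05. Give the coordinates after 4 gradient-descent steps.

∇φ = (10a, 8b + 5)
(a₁, b₁) = (3, -0.5) − 0.05·(30, 1) = (1.5, -0.55)
(a₂, b₂) = (1.5, -0.55) − 0.05·(15, 0.6) = (0.75, -0.58)
(a₃, b₃) = (0.75, -0.58) − 0.05·(7.5, 0.36) = (0.375, -0.598)
(a₄, b₄) = (0.375, -0.598) − 0.05·(3.75, 0.216) = (0.1875, -0.6088)

(0.1875, -0.6088)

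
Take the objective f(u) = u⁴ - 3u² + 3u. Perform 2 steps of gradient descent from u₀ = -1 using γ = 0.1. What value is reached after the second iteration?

f′(u) = 4u³ - 6u + 3
Step 1: f′(-1) = 5; u₁ = -1 − 0.1·5 = -1.5
Step 2: f′(-1.5) = -1.5; u₂ = -1.5 − 0.1·(-1.5) = -1.35

-1.35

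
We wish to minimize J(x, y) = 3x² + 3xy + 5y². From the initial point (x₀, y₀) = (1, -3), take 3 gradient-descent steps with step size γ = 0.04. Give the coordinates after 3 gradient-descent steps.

(0.976384, -0.901632)

∇J = (6x + 3y, 3x + 10y)
(x₁, y₁) = (1, -3) − 0.04·(-3, -27) = (1.12, -1.92)
(x₂, y₂) = (1.12, -1.92) − 0.04·(0.96, -15.84) = (1.0816, -1.2864)
(x₃, y₃) = (1.0816, -1.2864) − 0.04·(2.6304, -9.6192) = (0.976384, -0.901632)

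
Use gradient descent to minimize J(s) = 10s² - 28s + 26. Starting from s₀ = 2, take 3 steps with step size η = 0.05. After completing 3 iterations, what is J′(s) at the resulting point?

0

J′(s) = 20s - 28
Step 1: J′(2) = 12; s₁ = 2 − 0.05·12 = 1.4
Step 2: J′(1.4) = 0; s₂ = 1.4 − 0.05·0 = 1.4
Step 3: J′(1.4) = 0; s₃ = 1.4 − 0.05·0 = 1.4
J′(s) at (1.4) = 0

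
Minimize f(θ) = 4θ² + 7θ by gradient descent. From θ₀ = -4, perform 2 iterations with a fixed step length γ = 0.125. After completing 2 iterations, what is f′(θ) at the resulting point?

f′(θ) = 8θ + 7
Step 1: f′(-4) = -25; θ₁ = -4 − 0.125·(-25) = -0.875
Step 2: f′(-0.875) = 0; θ₂ = -0.875 − 0.125·0 = -0.875
f′(θ) at (-0.875) = 0

0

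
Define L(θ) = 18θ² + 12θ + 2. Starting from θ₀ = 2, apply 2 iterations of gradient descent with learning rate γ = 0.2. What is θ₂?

L′(θ) = 36θ + 12
θ₁ = 2 − 0.2·84 = -14.8
θ₂ = -14.8 − 0.2·(-520.8) = 89.36

89.36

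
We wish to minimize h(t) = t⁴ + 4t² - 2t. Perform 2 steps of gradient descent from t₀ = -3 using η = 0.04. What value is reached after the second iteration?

-0.41828096

h′(t) = 4t³ + 8t - 2
t₁ = -3 − 0.04·(-134) = 2.36
t₂ = 2.36 − 0.04·69.457024 = -0.41828096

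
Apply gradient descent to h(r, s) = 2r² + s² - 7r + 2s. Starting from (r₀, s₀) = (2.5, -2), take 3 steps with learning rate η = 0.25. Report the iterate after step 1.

∇h = (4r - 7, 2s + 2)
(r₁, s₁) = (2.5, -2) − 0.25·(3, -2) = (1.75, -1.5)

(1.75, -1.5)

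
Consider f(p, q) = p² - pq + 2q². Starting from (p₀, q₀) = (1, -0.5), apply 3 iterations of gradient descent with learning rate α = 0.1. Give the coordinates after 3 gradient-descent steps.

(0.4595, 0.031)

∇f = (2p - q, -p + 4q)
(p₁, q₁) = (1, -0.5) − 0.1·(2.5, -3) = (0.75, -0.2)
(p₂, q₂) = (0.75, -0.2) − 0.1·(1.7, -1.55) = (0.58, -0.045)
(p₃, q₃) = (0.58, -0.045) − 0.1·(1.205, -0.76) = (0.4595, 0.031)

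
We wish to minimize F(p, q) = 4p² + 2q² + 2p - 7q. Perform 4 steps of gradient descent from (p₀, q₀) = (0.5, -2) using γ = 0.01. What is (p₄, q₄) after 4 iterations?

∇F = (8p + 2, 4q - 7)
(p₁, q₁) = (0.5, -2) − 0.01·(6, -15) = (0.44, -1.85)
(p₂, q₂) = (0.44, -1.85) − 0.01·(5.52, -14.4) = (0.3848, -1.706)
(p₃, q₃) = (0.3848, -1.706) − 0.01·(5.0784, -13.824) = (0.334016, -1.56776)
(p₄, q₄) = (0.334016, -1.56776) − 0.01·(4.672128, -13.27104) = (0.28729472, -1.4350496)

(0.28729472, -1.4350496)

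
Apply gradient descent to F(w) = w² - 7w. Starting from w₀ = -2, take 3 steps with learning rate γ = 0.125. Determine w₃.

1.1796875

F′(w) = 2w - 7
w₁ = -2 − 0.125·(-11) = -0.625
w₂ = -0.625 − 0.125·(-8.25) = 0.40625
w₃ = 0.40625 − 0.125·(-6.1875) = 1.1796875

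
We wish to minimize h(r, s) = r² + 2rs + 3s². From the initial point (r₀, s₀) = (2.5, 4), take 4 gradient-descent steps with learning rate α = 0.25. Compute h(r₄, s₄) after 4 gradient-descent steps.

∇h = (2r + 2s, 2r + 6s)
(r₁, s₁) = (2.5, 4) − 0.25·(13, 29) = (-0.75, -3.25)
(r₂, s₂) = (-0.75, -3.25) − 0.25·(-8, -21) = (1.25, 2)
(r₃, s₃) = (1.25, 2) − 0.25·(6.5, 14.5) = (-0.375, -1.625)
(r₄, s₄) = (-0.375, -1.625) − 0.25·(-4, -10.5) = (0.625, 1)
h(0.625, 1) = 4.640625

4.640625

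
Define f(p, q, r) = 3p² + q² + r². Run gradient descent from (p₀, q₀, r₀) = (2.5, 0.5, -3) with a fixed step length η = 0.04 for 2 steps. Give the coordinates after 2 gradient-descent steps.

(1.444, 0.4232, -2.5392)

∇f = (6p, 2q, 2r)
(p₁, q₁, r₁) = (2.5, 0.5, -3) − 0.04·(15, 1, -6) = (1.9, 0.46, -2.76)
(p₂, q₂, r₂) = (1.9, 0.46, -2.76) − 0.04·(11.4, 0.92, -5.52) = (1.444, 0.4232, -2.5392)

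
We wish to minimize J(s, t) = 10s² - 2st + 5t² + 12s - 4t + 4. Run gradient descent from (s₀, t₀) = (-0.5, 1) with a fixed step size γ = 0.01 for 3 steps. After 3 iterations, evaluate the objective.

∇J = (20s - 2t + 12, -2s + 10t - 4)
Step 1: at (-0.5, 1), ∇J = (0, 7) → (-0.5, 1) − 0.01·(0, 7) = (-0.5, 0.93)
Step 2: at (-0.5, 0.93), ∇J = (0.14, 6.3) → (-0.5, 0.93) − 0.01·(0.14, 6.3) = (-0.5014, 0.867)
Step 3: at (-0.5014, 0.867), ∇J = (0.238, 5.6728) → (-0.5014, 0.867) − 0.01·(0.238, 5.6728) = (-0.50378, 0.810272)
J(-0.50378, 0.810272) = 1.35059611024

1.35059611024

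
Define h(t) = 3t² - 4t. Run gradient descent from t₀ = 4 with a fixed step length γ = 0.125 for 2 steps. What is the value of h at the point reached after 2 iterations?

h′(t) = 6t - 4
Step 1: h′(4) = 20; t₁ = 4 − 0.125·20 = 1.5
Step 2: h′(1.5) = 5; t₂ = 1.5 − 0.125·5 = 0.875
h(0.875) = -1.203125

-1.203125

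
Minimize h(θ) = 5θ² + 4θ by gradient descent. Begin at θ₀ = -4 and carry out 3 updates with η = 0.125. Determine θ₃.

h′(θ) = 10θ + 4
θ₁ = -4 − 0.125·(-36) = 0.5
θ₂ = 0.5 − 0.125·9 = -0.625
θ₃ = -0.625 − 0.125·(-2.25) = -0.34375

-0.34375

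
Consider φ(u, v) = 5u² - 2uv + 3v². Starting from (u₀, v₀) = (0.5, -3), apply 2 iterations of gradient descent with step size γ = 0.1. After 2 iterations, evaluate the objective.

∇φ = (10u - 2v, -2u + 6v)
Step 1: at (0.5, -3), ∇φ = (11, -19) → (0.5, -3) − 0.1·(11, -19) = (-0.6, -1.1)
Step 2: at (-0.6, -1.1), ∇φ = (-3.8, -5.4) → (-0.6, -1.1) − 0.1·(-3.8, -5.4) = (-0.22, -0.56)
φ(-0.22, -0.56) = 0.9364

0.9364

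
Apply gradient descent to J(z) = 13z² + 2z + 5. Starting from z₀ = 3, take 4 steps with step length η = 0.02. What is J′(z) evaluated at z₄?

4.2467328

J′(z) = 26z + 2
Step 1: J′(3) = 80; z₁ = 3 − 0.02·80 = 1.4
Step 2: J′(1.4) = 38.4; z₂ = 1.4 − 0.02·38.4 = 0.632
Step 3: J′(0.632) = 18.432; z₃ = 0.632 − 0.02·18.432 = 0.26336
Step 4: J′(0.26336) = 8.84736; z₄ = 0.26336 − 0.02·8.84736 = 0.0864128
J′(z) at (0.0864128) = 4.2467328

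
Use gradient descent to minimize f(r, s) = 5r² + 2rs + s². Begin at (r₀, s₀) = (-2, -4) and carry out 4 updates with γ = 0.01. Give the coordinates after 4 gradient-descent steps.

(-1.04993536, -3.56500736)

∇f = (10r + 2s, 2r + 2s)
(r₁, s₁) = (-2, -4) − 0.01·(-28, -12) = (-1.72, -3.88)
(r₂, s₂) = (-1.72, -3.88) − 0.01·(-24.96, -11.2) = (-1.4704, -3.768)
(r₃, s₃) = (-1.4704, -3.768) − 0.01·(-22.24, -10.4768) = (-1.248, -3.663232)
(r₄, s₄) = (-1.248, -3.663232) − 0.01·(-19.806464, -9.822464) = (-1.04993536, -3.56500736)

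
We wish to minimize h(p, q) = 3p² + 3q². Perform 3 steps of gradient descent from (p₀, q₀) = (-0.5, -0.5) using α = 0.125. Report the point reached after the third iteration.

(-0.0078125, -0.0078125)

∇h = (6p, 6q)
(p₁, q₁) = (-0.5, -0.5) − 0.125·(-3, -3) = (-0.125, -0.125)
(p₂, q₂) = (-0.125, -0.125) − 0.125·(-0.75, -0.75) = (-0.03125, -0.03125)
(p₃, q₃) = (-0.03125, -0.03125) − 0.125·(-0.1875, -0.1875) = (-0.0078125, -0.0078125)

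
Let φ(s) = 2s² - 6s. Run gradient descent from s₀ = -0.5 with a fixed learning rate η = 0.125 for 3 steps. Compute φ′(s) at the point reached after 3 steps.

-1

φ′(s) = 4s - 6
s₁ = -0.5 − 0.125·(-8) = 0.5
s₂ = 0.5 − 0.125·(-4) = 1
s₃ = 1 − 0.125·(-2) = 1.25
φ′(s) at (1.25) = -1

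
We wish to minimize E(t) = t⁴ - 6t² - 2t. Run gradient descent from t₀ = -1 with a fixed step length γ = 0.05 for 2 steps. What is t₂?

E′(t) = 4t³ - 12t - 2
t₁ = -1 − 0.05·6 = -1.3
t₂ = -1.3 − 0.05·4.812 = -1.5406

-1.5406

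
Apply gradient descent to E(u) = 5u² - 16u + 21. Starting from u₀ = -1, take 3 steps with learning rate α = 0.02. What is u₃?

E′(u) = 10u - 16
u₁ = -1 − 0.02·(-26) = -0.48
u₂ = -0.48 − 0.02·(-20.8) = -0.064
u₃ = -0.064 − 0.02·(-16.64) = 0.2688

0.2688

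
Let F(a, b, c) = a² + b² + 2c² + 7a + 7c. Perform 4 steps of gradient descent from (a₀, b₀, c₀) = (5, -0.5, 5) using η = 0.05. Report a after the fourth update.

∇F = (2a + 7, 2b, 4c + 7)
Step 1: at (5, -0.5, 5), ∇F = (17, -1, 27) → (5, -0.5, 5) − 0.05·(17, -1, 27) = (4.15, -0.45, 3.65)
Step 2: at (4.15, -0.45, 3.65), ∇F = (15.3, -0.9, 21.6) → (4.15, -0.45, 3.65) − 0.05·(15.3, -0.9, 21.6) = (3.385, -0.405, 2.57)
Step 3: at (3.385, -0.405, 2.57), ∇F = (13.77, -0.81, 17.28) → (3.385, -0.405, 2.57) − 0.05·(13.77, -0.81, 17.28) = (2.6965, -0.3645, 1.706)
Step 4: at (2.6965, -0.3645, 1.706), ∇F = (12.393, -0.729, 13.824) → (2.6965, -0.3645, 1.706) − 0.05·(12.393, -0.729, 13.824) = (2.07685, -0.32805, 1.0148)
a = 2.07685

2.07685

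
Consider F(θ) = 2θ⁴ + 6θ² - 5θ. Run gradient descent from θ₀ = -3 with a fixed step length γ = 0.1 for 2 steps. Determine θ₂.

F′(θ) = 8θ³ + 12θ - 5
θ₁ = -3 − 0.1·(-257) = 22.7
θ₂ = 22.7 − 0.1·93844.064 = -9361.7064

-9361.7064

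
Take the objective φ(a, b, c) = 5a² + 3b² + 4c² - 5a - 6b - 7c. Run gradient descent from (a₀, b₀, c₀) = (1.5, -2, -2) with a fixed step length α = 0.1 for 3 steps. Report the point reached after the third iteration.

(0.5, 0.808, 0.852)

∇φ = (10a - 5, 6b - 6, 8c - 7)
Step 1: at (1.5, -2, -2), ∇φ = (10, -18, -23) → (1.5, -2, -2) − 0.1·(10, -18, -23) = (0.5, -0.2, 0.3)
Step 2: at (0.5, -0.2, 0.3), ∇φ = (0, -7.2, -4.6) → (0.5, -0.2, 0.3) − 0.1·(0, -7.2, -4.6) = (0.5, 0.52, 0.76)
Step 3: at (0.5, 0.52, 0.76), ∇φ = (0, -2.88, -0.92) → (0.5, 0.52, 0.76) − 0.1·(0, -2.88, -0.92) = (0.5, 0.808, 0.852)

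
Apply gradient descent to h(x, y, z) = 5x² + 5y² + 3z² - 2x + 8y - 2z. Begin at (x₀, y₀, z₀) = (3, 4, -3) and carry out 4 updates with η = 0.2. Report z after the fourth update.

∇h = (10x - 2, 10y + 8, 6z - 2)
(x₁, y₁, z₁) = (3, 4, -3) − 0.2·(28, 48, -20) = (-2.6, -5.6, 1)
(x₂, y₂, z₂) = (-2.6, -5.6, 1) − 0.2·(-28, -48, 4) = (3, 4, 0.2)
(x₃, y₃, z₃) = (3, 4, 0.2) − 0.2·(28, 48, -0.8) = (-2.6, -5.6, 0.36)
(x₄, y₄, z₄) = (-2.6, -5.6, 0.36) − 0.2·(-28, -48, 0.16) = (3, 4, 0.328)
z = 0.328

0.328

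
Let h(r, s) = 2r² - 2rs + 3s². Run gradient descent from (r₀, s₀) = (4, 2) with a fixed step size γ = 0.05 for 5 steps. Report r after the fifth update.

1.8235

∇h = (4r - 2s, -2r + 6s)
(r₁, s₁) = (4, 2) − 0.05·(12, 4) = (3.4, 1.8)
(r₂, s₂) = (3.4, 1.8) − 0.05·(10, 4) = (2.9, 1.6)
(r₃, s₃) = (2.9, 1.6) − 0.05·(8.4, 3.8) = (2.48, 1.41)
(r₄, s₄) = (2.48, 1.41) − 0.05·(7.1, 3.5) = (2.125, 1.235)
(r₅, s₅) = (2.125, 1.235) − 0.05·(6.03, 3.16) = (1.8235, 1.077)
r = 1.8235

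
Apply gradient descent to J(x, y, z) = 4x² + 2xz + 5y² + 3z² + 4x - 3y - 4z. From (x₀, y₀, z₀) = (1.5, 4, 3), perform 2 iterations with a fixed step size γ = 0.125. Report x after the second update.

-0.71875

∇J = (8x + 2z + 4, 10y - 3, 2x + 6z - 4)
Step 1: at (1.5, 4, 3), ∇J = (22, 37, 17) → (1.5, 4, 3) − 0.125·(22, 37, 17) = (-1.25, -0.625, 0.875)
Step 2: at (-1.25, -0.625, 0.875), ∇J = (-4.25, -9.25, -1.25) → (-1.25, -0.625, 0.875) − 0.125·(-4.25, -9.25, -1.25) = (-0.71875, 0.53125, 1.03125)
x = -0.71875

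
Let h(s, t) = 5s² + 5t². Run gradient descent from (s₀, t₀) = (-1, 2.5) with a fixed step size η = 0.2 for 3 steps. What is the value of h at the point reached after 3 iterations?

36.25

∇h = (10s, 10t)
(s₁, t₁) = (-1, 2.5) − 0.2·(-10, 25) = (1, -2.5)
(s₂, t₂) = (1, -2.5) − 0.2·(10, -25) = (-1, 2.5)
(s₃, t₃) = (-1, 2.5) − 0.2·(-10, 25) = (1, -2.5)
h(1, -2.5) = 36.25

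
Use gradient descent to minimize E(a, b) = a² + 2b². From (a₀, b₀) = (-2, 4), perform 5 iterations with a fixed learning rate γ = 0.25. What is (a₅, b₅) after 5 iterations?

(-0.0625, 0)

∇E = (2a, 4b)
Step 1: at (-2, 4), ∇E = (-4, 16) → (-2, 4) − 0.25·(-4, 16) = (-1, 0)
Step 2: at (-1, 0), ∇E = (-2, 0) → (-1, 0) − 0.25·(-2, 0) = (-0.5, 0)
Step 3: at (-0.5, 0), ∇E = (-1, 0) → (-0.5, 0) − 0.25·(-1, 0) = (-0.25, 0)
Step 4: at (-0.25, 0), ∇E = (-0.5, 0) → (-0.25, 0) − 0.25·(-0.5, 0) = (-0.125, 0)
Step 5: at (-0.125, 0), ∇E = (-0.25, 0) → (-0.125, 0) − 0.25·(-0.25, 0) = (-0.0625, 0)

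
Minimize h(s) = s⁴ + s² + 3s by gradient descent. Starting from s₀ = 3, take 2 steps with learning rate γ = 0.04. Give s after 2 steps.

-0.90693888

h′(s) = 4s³ + 2s + 3
Step 1: h′(3) = 117; s₁ = 3 − 0.04·117 = -1.68
Step 2: h′(-1.68) = -19.326528; s₂ = -1.68 − 0.04·(-19.326528) = -0.90693888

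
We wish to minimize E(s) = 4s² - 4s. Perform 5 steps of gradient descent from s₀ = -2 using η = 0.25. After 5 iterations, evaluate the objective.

E′(s) = 8s - 4
s₁ = -2 − 0.25·(-20) = 3
s₂ = 3 − 0.25·20 = -2
s₃ = -2 − 0.25·(-20) = 3
s₄ = 3 − 0.25·20 = -2
s₅ = -2 − 0.25·(-20) = 3
E(3) = 24

24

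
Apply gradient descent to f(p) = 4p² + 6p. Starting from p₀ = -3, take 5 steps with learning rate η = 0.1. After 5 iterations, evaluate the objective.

-2.2499979264

f′(p) = 8p + 6
Step 1: f′(-3) = -18; p₁ = -3 − 0.1·(-18) = -1.2
Step 2: f′(-1.2) = -3.6; p₂ = -1.2 − 0.1·(-3.6) = -0.84
Step 3: f′(-0.84) = -0.72; p₃ = -0.84 − 0.1·(-0.72) = -0.768
Step 4: f′(-0.768) = -0.144; p₄ = -0.768 − 0.1·(-0.144) = -0.7536
Step 5: f′(-0.7536) = -0.0288; p₅ = -0.7536 − 0.1·(-0.0288) = -0.75072
f(-0.75072) = -2.2499979264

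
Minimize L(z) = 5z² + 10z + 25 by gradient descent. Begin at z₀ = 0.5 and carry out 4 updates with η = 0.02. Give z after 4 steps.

-0.3856

L′(z) = 10z + 10
Step 1: L′(0.5) = 15; z₁ = 0.5 − 0.02·15 = 0.2
Step 2: L′(0.2) = 12; z₂ = 0.2 − 0.02·12 = -0.04
Step 3: L′(-0.04) = 9.6; z₃ = -0.04 − 0.02·9.6 = -0.232
Step 4: L′(-0.232) = 7.68; z₄ = -0.232 − 0.02·7.68 = -0.3856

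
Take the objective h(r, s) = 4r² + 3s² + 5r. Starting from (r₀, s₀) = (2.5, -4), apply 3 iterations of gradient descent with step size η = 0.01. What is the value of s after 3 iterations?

∇h = (8r + 5, 6s)
Step 1: at (2.5, -4), ∇h = (25, -24) → (2.5, -4) − 0.01·(25, -24) = (2.25, -3.76)
Step 2: at (2.25, -3.76), ∇h = (23, -22.56) → (2.25, -3.76) − 0.01·(23, -22.56) = (2.02, -3.5344)
Step 3: at (2.02, -3.5344), ∇h = (21.16, -21.2064) → (2.02, -3.5344) − 0.01·(21.16, -21.2064) = (1.8084, -3.322336)
s = -3.322336

-3.322336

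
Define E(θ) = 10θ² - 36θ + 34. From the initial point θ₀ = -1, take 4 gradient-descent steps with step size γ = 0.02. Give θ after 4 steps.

E′(θ) = 20θ - 36
Step 1: E′(-1) = -56; θ₁ = -1 − 0.02·(-56) = 0.12
Step 2: E′(0.12) = -33.6; θ₂ = 0.12 − 0.02·(-33.6) = 0.792
Step 3: E′(0.792) = -20.16; θ₃ = 0.792 − 0.02·(-20.16) = 1.1952
Step 4: E′(1.1952) = -12.096; θ₄ = 1.1952 − 0.02·(-12.096) = 1.43712

1.43712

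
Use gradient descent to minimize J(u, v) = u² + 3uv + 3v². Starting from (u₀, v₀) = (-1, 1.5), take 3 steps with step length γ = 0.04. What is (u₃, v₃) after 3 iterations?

∇J = (2u + 3v, 3u + 6v)
(u₁, v₁) = (-1, 1.5) − 0.04·(2.5, 6) = (-1.1, 1.26)
(u₂, v₂) = (-1.1, 1.26) − 0.04·(1.58, 4.26) = (-1.1632, 1.0896)
(u₃, v₃) = (-1.1632, 1.0896) − 0.04·(0.9424, 3.048) = (-1.200896, 0.96768)

(-1.200896, 0.96768)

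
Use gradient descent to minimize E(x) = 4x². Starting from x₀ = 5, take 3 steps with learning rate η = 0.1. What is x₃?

0.04

E′(x) = 8x
x₁ = 5 − 0.1·40 = 1
x₂ = 1 − 0.1·8 = 0.2
x₃ = 0.2 − 0.1·1.6 = 0.04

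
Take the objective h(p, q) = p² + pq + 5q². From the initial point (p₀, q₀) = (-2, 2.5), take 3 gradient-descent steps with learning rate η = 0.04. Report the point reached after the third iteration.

(-1.741184, 0.68928)

∇h = (2p + q, p + 10q)
(p₁, q₁) = (-2, 2.5) − 0.04·(-1.5, 23) = (-1.94, 1.58)
(p₂, q₂) = (-1.94, 1.58) − 0.04·(-2.3, 13.86) = (-1.848, 1.0256)
(p₃, q₃) = (-1.848, 1.0256) − 0.04·(-2.6704, 8.408) = (-1.741184, 0.68928)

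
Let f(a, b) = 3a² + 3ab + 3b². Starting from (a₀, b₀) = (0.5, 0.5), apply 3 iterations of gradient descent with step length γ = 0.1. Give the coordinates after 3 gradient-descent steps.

(0.0005, 0.0005)

∇f = (6a + 3b, 3a + 6b)
(a₁, b₁) = (0.5, 0.5) − 0.1·(4.5, 4.5) = (0.05, 0.05)
(a₂, b₂) = (0.05, 0.05) − 0.1·(0.45, 0.45) = (0.005, 0.005)
(a₃, b₃) = (0.005, 0.005) − 0.1·(0.045, 0.045) = (0.0005, 0.0005)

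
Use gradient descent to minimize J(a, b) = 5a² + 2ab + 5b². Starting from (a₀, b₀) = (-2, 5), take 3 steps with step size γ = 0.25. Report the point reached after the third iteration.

(-8.5, -15.5)

∇J = (10a + 2b, 2a + 10b)
(a₁, b₁) = (-2, 5) − 0.25·(-10, 46) = (0.5, -6.5)
(a₂, b₂) = (0.5, -6.5) − 0.25·(-8, -64) = (2.5, 9.5)
(a₃, b₃) = (2.5, 9.5) − 0.25·(44, 100) = (-8.5, -15.5)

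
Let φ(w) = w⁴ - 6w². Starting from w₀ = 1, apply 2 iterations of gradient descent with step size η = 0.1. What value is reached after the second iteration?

1.6272

φ′(w) = 4w³ - 12w
w₁ = 1 − 0.1·(-8) = 1.8
w₂ = 1.8 − 0.1·1.728 = 1.6272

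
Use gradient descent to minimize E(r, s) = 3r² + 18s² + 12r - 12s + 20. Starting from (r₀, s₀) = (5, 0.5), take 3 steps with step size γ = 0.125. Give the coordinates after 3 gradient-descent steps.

(-1.890625, -6.8125)

∇E = (6r + 12, 36s - 12)
Step 1: at (5, 0.5), ∇E = (42, 6) → (5, 0.5) − 0.125·(42, 6) = (-0.25, -0.25)
Step 2: at (-0.25, -0.25), ∇E = (10.5, -21) → (-0.25, -0.25) − 0.125·(10.5, -21) = (-1.5625, 2.375)
Step 3: at (-1.5625, 2.375), ∇E = (2.625, 73.5) → (-1.5625, 2.375) − 0.125·(2.625, 73.5) = (-1.890625, -6.8125)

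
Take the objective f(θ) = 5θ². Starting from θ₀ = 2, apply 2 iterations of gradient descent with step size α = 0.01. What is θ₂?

f′(θ) = 10θ
θ₁ = 2 − 0.01·20 = 1.8
θ₂ = 1.8 − 0.01·18 = 1.62

1.62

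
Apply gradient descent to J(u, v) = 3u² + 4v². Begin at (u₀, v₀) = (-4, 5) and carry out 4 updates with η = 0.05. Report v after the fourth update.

0.648

∇J = (6u, 8v)
(u₁, v₁) = (-4, 5) − 0.05·(-24, 40) = (-2.8, 3)
(u₂, v₂) = (-2.8, 3) − 0.05·(-16.8, 24) = (-1.96, 1.8)
(u₃, v₃) = (-1.96, 1.8) − 0.05·(-11.76, 14.4) = (-1.372, 1.08)
(u₄, v₄) = (-1.372, 1.08) − 0.05·(-8.232, 8.64) = (-0.9604, 0.648)
v = 0.648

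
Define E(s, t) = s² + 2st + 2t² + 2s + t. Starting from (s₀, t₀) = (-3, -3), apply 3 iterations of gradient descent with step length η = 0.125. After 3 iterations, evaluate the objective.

-1.12030029296875

∇E = (2s + 2t + 2, 2s + 4t + 1)
(s₁, t₁) = (-3, -3) − 0.125·(-10, -17) = (-1.75, -0.875)
(s₂, t₂) = (-1.75, -0.875) − 0.125·(-3.25, -6) = (-1.34375, -0.125)
(s₃, t₃) = (-1.34375, -0.125) − 0.125·(-0.9375, -2.1875) = (-1.2265625, 0.1484375)
E(-1.2265625, 0.1484375) = -1.12030029296875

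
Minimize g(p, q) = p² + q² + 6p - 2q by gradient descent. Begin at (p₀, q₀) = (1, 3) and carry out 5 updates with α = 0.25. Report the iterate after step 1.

(-1, 2)

∇g = (2p + 6, 2q - 2)
Step 1: at (1, 3), ∇g = (8, 4) → (1, 3) − 0.25·(8, 4) = (-1, 2)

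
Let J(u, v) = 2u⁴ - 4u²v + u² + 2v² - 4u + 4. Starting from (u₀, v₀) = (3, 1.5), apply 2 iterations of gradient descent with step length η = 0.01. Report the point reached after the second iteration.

(1.23487744, 1.783696)

∇J = (8u³ - 8uv + 2u - 4, -4u² + 4v)
(u₁, v₁) = (3, 1.5) − 0.01·(182, -30) = (1.18, 1.8)
(u₂, v₂) = (1.18, 1.8) − 0.01·(-5.487744, 1.6304) = (1.23487744, 1.783696)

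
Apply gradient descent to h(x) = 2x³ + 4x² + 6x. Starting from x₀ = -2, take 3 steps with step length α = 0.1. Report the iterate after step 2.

-8.216

h′(x) = 6x² + 8x + 6
x₁ = -2 − 0.1·14 = -3.4
x₂ = -3.4 − 0.1·48.16 = -8.216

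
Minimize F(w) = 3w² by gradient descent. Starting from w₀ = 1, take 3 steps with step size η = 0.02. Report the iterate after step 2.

F′(w) = 6w
w₁ = 1 − 0.02·6 = 0.88
w₂ = 0.88 − 0.02·5.28 = 0.7744

0.7744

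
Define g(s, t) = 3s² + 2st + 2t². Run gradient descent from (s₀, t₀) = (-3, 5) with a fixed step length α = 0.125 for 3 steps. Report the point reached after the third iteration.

∇g = (6s + 2t, 2s + 4t)
Step 1: at (-3, 5), ∇g = (-8, 14) → (-3, 5) − 0.125·(-8, 14) = (-2, 3.25)
Step 2: at (-2, 3.25), ∇g = (-5.5, 9) → (-2, 3.25) − 0.125·(-5.5, 9) = (-1.3125, 2.125)
Step 3: at (-1.3125, 2.125), ∇g = (-3.625, 5.875) → (-1.3125, 2.125) − 0.125·(-3.625, 5.875) = (-0.859375, 1.390625)

(-0.859375, 1.390625)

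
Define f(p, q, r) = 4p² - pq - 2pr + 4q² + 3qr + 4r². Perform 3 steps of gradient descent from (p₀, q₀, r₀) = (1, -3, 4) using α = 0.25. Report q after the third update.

∇f = (8p - q - 2r, -p + 8q + 3r, -2p + 3q + 8r)
(p₁, q₁, r₁) = (1, -3, 4) − 0.25·(3, -13, 21) = (0.25, 0.25, -1.25)
(p₂, q₂, r₂) = (0.25, 0.25, -1.25) − 0.25·(4.25, -2, -9.75) = (-0.8125, 0.75, 1.1875)
(p₃, q₃, r₃) = (-0.8125, 0.75, 1.1875) − 0.25·(-9.625, 10.375, 13.375) = (1.59375, -1.84375, -2.15625)
q = -1.84375

-1.84375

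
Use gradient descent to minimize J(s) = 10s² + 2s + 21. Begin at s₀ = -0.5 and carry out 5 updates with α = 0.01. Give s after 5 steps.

J′(s) = 20s + 2
s₁ = -0.5 − 0.01·(-8) = -0.42
s₂ = -0.42 − 0.01·(-6.4) = -0.356
s₃ = -0.356 − 0.01·(-5.12) = -0.3048
s₄ = -0.3048 − 0.01·(-4.096) = -0.26384
s₅ = -0.26384 − 0.01·(-3.2768) = -0.231072

-0.231072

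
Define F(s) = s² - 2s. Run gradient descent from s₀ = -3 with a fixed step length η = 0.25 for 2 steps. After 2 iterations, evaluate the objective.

0

F′(s) = 2s - 2
s₁ = -3 − 0.25·(-8) = -1
s₂ = -1 − 0.25·(-4) = 0
F(0) = 0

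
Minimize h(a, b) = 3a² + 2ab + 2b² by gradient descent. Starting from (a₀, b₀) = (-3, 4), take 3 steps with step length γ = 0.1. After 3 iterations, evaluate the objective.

4.92

∇h = (6a + 2b, 2a + 4b)
(a₁, b₁) = (-3, 4) − 0.1·(-10, 10) = (-2, 3)
(a₂, b₂) = (-2, 3) − 0.1·(-6, 8) = (-1.4, 2.2)
(a₃, b₃) = (-1.4, 2.2) − 0.1·(-4, 6) = (-1, 1.6)
h(-1, 1.6) = 4.92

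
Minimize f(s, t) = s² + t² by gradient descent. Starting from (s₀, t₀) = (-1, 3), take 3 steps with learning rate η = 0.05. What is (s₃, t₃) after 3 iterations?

∇f = (2s, 2t)
Step 1: at (-1, 3), ∇f = (-2, 6) → (-1, 3) − 0.05·(-2, 6) = (-0.9, 2.7)
Step 2: at (-0.9, 2.7), ∇f = (-1.8, 5.4) → (-0.9, 2.7) − 0.05·(-1.8, 5.4) = (-0.81, 2.43)
Step 3: at (-0.81, 2.43), ∇f = (-1.62, 4.86) → (-0.81, 2.43) − 0.05·(-1.62, 4.86) = (-0.729, 2.187)

(-0.729, 2.187)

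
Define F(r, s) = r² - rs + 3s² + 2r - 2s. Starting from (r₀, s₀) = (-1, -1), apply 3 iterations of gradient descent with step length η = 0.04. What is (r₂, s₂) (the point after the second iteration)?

(-1.0656, -0.5088)

∇F = (2r - s + 2, -r + 6s - 2)
(r₁, s₁) = (-1, -1) − 0.04·(1, -7) = (-1.04, -0.72)
(r₂, s₂) = (-1.04, -0.72) − 0.04·(0.64, -5.28) = (-1.0656, -0.5088)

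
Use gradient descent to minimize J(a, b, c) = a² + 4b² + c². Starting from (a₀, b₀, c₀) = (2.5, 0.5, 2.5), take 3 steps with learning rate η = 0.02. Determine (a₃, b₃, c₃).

(2.21184, 0.296352, 2.21184)

∇J = (2a, 8b, 2c)
(a₁, b₁, c₁) = (2.5, 0.5, 2.5) − 0.02·(5, 4, 5) = (2.4, 0.42, 2.4)
(a₂, b₂, c₂) = (2.4, 0.42, 2.4) − 0.02·(4.8, 3.36, 4.8) = (2.304, 0.3528, 2.304)
(a₃, b₃, c₃) = (2.304, 0.3528, 2.304) − 0.02·(4.608, 2.8224, 4.608) = (2.21184, 0.296352, 2.21184)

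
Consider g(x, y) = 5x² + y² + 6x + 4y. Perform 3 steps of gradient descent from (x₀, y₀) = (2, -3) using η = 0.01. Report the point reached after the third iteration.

(1.2954, -2.941192)

∇g = (10x + 6, 2y + 4)
(x₁, y₁) = (2, -3) − 0.01·(26, -2) = (1.74, -2.98)
(x₂, y₂) = (1.74, -2.98) − 0.01·(23.4, -1.96) = (1.506, -2.9604)
(x₃, y₃) = (1.506, -2.9604) − 0.01·(21.06, -1.9208) = (1.2954, -2.941192)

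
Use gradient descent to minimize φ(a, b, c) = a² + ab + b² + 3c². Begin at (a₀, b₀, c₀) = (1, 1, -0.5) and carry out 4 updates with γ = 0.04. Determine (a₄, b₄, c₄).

(0.59969536, 0.59969536, -0.16681088)

∇φ = (2a + b, a + 2b, 6c)
Step 1: at (1, 1, -0.5), ∇φ = (3, 3, -3) → (1, 1, -0.5) − 0.04·(3, 3, -3) = (0.88, 0.88, -0.38)
Step 2: at (0.88, 0.88, -0.38), ∇φ = (2.64, 2.64, -2.28) → (0.88, 0.88, -0.38) − 0.04·(2.64, 2.64, -2.28) = (0.7744, 0.7744, -0.2888)
Step 3: at (0.7744, 0.7744, -0.2888), ∇φ = (2.3232, 2.3232, -1.7328) → (0.7744, 0.7744, -0.2888) − 0.04·(2.3232, 2.3232, -1.7328) = (0.681472, 0.681472, -0.219488)
Step 4: at (0.681472, 0.681472, -0.219488), ∇φ = (2.044416, 2.044416, -1.316928) → (0.681472, 0.681472, -0.219488) − 0.04·(2.044416, 2.044416, -1.316928) = (0.59969536, 0.59969536, -0.16681088)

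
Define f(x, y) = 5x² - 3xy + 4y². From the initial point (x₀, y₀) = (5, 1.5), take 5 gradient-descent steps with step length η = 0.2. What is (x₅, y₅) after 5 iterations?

(-15.5552, 11.21088)

∇f = (10x - 3y, -3x + 8y)
Step 1: at (5, 1.5), ∇f = (45.5, -3) → (5, 1.5) − 0.2·(45.5, -3) = (-4.1, 2.1)
Step 2: at (-4.1, 2.1), ∇f = (-47.3, 29.1) → (-4.1, 2.1) − 0.2·(-47.3, 29.1) = (5.36, -3.72)
Step 3: at (5.36, -3.72), ∇f = (64.76, -45.84) → (5.36, -3.72) − 0.2·(64.76, -45.84) = (-7.592, 5.448)
Step 4: at (-7.592, 5.448), ∇f = (-92.264, 66.36) → (-7.592, 5.448) − 0.2·(-92.264, 66.36) = (10.8608, -7.824)
Step 5: at (10.8608, -7.824), ∇f = (132.08, -95.1744) → (10.8608, -7.824) − 0.2·(132.08, -95.1744) = (-15.5552, 11.21088)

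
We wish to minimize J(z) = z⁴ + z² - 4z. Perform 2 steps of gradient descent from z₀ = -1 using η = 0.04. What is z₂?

J′(z) = 4z³ + 2z - 4
z₁ = -1 − 0.04·(-10) = -0.6
z₂ = -0.6 − 0.04·(-6.064) = -0.35744

-0.35744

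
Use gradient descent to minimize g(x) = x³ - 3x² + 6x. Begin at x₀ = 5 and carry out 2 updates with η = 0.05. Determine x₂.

g′(x) = 3x² - 6x + 6
Step 1: g′(5) = 51; x₁ = 5 − 0.05·51 = 2.45
Step 2: g′(2.45) = 9.3075; x₂ = 2.45 − 0.05·9.3075 = 1.984625

1.984625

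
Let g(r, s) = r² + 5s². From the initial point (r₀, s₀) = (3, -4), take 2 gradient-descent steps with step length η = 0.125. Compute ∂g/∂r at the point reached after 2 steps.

3.375

∇g = (2r, 10s)
Step 1: at (3, -4), ∇g = (6, -40) → (3, -4) − 0.125·(6, -40) = (2.25, 1)
Step 2: at (2.25, 1), ∇g = (4.5, 10) → (2.25, 1) − 0.125·(4.5, 10) = (1.6875, -0.25)
∂g/∂r at (1.6875, -0.25) = 3.375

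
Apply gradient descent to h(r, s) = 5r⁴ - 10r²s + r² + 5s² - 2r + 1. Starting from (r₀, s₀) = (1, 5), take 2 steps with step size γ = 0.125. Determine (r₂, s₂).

∇h = (20r³ - 20rs + 2r - 2, -10r² + 10s)
(r₁, s₁) = (1, 5) − 0.125·(-80, 40) = (11, 0)
(r₂, s₂) = (11, 0) − 0.125·(26640, -1210) = (-3319, 151.25)

(-3319, 151.25)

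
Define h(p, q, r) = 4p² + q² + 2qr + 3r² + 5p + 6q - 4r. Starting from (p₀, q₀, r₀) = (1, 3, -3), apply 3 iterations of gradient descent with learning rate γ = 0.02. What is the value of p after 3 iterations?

∇h = (8p + 5, 2q + 2r + 6, 2q + 6r - 4)
Step 1: at (1, 3, -3), ∇h = (13, 6, -16) → (1, 3, -3) − 0.02·(13, 6, -16) = (0.74, 2.88, -2.68)
Step 2: at (0.74, 2.88, -2.68), ∇h = (10.92, 6.4, -14.32) → (0.74, 2.88, -2.68) − 0.02·(10.92, 6.4, -14.32) = (0.5216, 2.752, -2.3936)
Step 3: at (0.5216, 2.752, -2.3936), ∇h = (9.1728, 6.7168, -12.8576) → (0.5216, 2.752, -2.3936) − 0.02·(9.1728, 6.7168, -12.8576) = (0.338144, 2.617664, -2.136448)
p = 0.338144

0.338144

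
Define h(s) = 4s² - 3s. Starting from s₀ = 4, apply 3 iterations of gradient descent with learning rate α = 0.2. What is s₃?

-0.408

h′(s) = 8s - 3
s₁ = 4 − 0.2·29 = -1.8
s₂ = -1.8 − 0.2·(-17.4) = 1.68
s₃ = 1.68 − 0.2·10.44 = -0.408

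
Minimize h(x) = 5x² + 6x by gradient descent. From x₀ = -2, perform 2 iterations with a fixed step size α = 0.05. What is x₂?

h′(x) = 10x + 6
x₁ = -2 − 0.05·(-14) = -1.3
x₂ = -1.3 − 0.05·(-7) = -0.95

-0.95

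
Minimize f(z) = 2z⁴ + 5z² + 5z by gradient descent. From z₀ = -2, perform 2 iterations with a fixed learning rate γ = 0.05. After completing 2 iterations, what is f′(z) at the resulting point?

f′(z) = 8z³ + 10z + 5
Step 1: f′(-2) = -79; z₁ = -2 − 0.05·(-79) = 1.95
Step 2: f′(1.95) = 83.819; z₂ = 1.95 − 0.05·83.819 = -2.24095
f′(z) at (-2.24095) = -107.439341805259

-107.439341805259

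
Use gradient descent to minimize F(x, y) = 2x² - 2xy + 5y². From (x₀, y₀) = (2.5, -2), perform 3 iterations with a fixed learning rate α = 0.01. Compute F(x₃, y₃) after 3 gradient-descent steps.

∇F = (4x - 2y, -2x + 10y)
Step 1: at (2.5, -2), ∇F = (14, -25) → (2.5, -2) − 0.01·(14, -25) = (2.36, -1.75)
Step 2: at (2.36, -1.75), ∇F = (12.94, -22.22) → (2.36, -1.75) − 0.01·(12.94, -22.22) = (2.2306, -1.5278)
Step 3: at (2.2306, -1.5278), ∇F = (11.978, -19.7392) → (2.2306, -1.5278) − 0.01·(11.978, -19.7392) = (2.11082, -1.330408)
F(2.11082, -1.330408) = 23.37755300624

23.37755300624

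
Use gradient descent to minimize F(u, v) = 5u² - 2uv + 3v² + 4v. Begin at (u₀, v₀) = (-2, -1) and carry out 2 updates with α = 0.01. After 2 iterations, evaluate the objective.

∇F = (10u - 2v, -2u + 6v + 4)
(u₁, v₁) = (-2, -1) − 0.01·(-18, 2) = (-1.82, -1.02)
(u₂, v₂) = (-1.82, -1.02) − 0.01·(-16.16, 1.52) = (-1.6584, -1.0352)
F(-1.6584, -1.0352) = 9.39201856

9.39201856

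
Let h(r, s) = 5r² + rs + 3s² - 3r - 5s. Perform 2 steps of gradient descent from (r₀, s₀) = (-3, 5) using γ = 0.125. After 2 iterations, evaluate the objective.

∇h = (10r + s - 3, r + 6s - 5)
(r₁, s₁) = (-3, 5) − 0.125·(-28, 22) = (0.5, 2.25)
(r₂, s₂) = (0.5, 2.25) − 0.125·(4.25, 9) = (-0.03125, 1.125)
h(-0.03125, 1.125) = -1.7646484375

-1.7646484375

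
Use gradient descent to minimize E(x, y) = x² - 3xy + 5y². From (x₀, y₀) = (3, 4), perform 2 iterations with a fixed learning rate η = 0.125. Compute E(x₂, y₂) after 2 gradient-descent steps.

5.834228515625

∇E = (2x - 3y, -3x + 10y)
(x₁, y₁) = (3, 4) − 0.125·(-6, 31) = (3.75, 0.125)
(x₂, y₂) = (3.75, 0.125) − 0.125·(7.125, -10) = (2.859375, 1.375)
E(2.859375, 1.375) = 5.834228515625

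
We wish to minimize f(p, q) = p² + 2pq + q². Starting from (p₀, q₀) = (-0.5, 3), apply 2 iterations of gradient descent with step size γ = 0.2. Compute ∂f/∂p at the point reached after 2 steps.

0.2

∇f = (2p + 2q, 2p + 2q)
Step 1: at (-0.5, 3), ∇f = (5, 5) → (-0.5, 3) − 0.2·(5, 5) = (-1.5, 2)
Step 2: at (-1.5, 2), ∇f = (1, 1) → (-1.5, 2) − 0.2·(1, 1) = (-1.7, 1.8)
∂f/∂p at (-1.7, 1.8) = 0.2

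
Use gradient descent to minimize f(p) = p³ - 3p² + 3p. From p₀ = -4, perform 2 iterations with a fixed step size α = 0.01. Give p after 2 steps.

f′(p) = 3p² - 6p + 3
Step 1: f′(-4) = 75; p₁ = -4 − 0.01·75 = -4.75
Step 2: f′(-4.75) = 99.1875; p₂ = -4.75 − 0.01·99.1875 = -5.741875

-5.741875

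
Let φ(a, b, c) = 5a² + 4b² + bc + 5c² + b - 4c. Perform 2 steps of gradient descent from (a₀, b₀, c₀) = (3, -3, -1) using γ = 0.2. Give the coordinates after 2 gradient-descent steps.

(3, -1.76, -1.96)

∇φ = (10a, 8b + c + 1, b + 10c - 4)
(a₁, b₁, c₁) = (3, -3, -1) − 0.2·(30, -24, -17) = (-3, 1.8, 2.4)
(a₂, b₂, c₂) = (-3, 1.8, 2.4) − 0.2·(-30, 17.8, 21.8) = (3, -1.76, -1.96)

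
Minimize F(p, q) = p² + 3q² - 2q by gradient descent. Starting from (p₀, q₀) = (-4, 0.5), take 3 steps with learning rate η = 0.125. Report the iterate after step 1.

(-3, 0.375)

∇F = (2p, 6q - 2)
Step 1: at (-4, 0.5), ∇F = (-8, 1) → (-4, 0.5) − 0.125·(-8, 1) = (-3, 0.375)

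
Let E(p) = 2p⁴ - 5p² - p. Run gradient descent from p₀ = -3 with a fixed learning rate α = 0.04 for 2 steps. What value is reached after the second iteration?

-22.46092544

E′(p) = 8p³ - 10p - 1
Step 1: E′(-3) = -187; p₁ = -3 − 0.04·(-187) = 4.48
Step 2: E′(4.48) = 673.523136; p₂ = 4.48 − 0.04·673.523136 = -22.46092544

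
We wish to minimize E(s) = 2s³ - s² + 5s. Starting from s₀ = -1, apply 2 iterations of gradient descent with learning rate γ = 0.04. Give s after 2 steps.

-2.396096

E′(s) = 6s² - 2s + 5
s₁ = -1 − 0.04·13 = -1.52
s₂ = -1.52 − 0.04·21.9024 = -2.396096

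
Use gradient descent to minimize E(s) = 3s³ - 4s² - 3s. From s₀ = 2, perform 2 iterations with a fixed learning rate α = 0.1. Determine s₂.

0.759

E′(s) = 9s² - 8s - 3
Step 1: E′(2) = 17; s₁ = 2 − 0.1·17 = 0.3
Step 2: E′(0.3) = -4.59; s₂ = 0.3 − 0.1·(-4.59) = 0.759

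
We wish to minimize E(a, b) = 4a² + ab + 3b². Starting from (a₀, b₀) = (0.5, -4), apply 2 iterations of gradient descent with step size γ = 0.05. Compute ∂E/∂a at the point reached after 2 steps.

1.5275

∇E = (8a + b, a + 6b)
Step 1: at (0.5, -4), ∇E = (0, -23.5) → (0.5, -4) − 0.05·(0, -23.5) = (0.5, -2.825)
Step 2: at (0.5, -2.825), ∇E = (1.175, -16.45) → (0.5, -2.825) − 0.05·(1.175, -16.45) = (0.44125, -2.0025)
∂E/∂a at (0.44125, -2.0025) = 1.5275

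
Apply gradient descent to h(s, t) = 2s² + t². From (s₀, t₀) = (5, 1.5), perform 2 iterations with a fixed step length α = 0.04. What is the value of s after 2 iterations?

∇h = (4s, 2t)
Step 1: at (5, 1.5), ∇h = (20, 3) → (5, 1.5) − 0.04·(20, 3) = (4.2, 1.38)
Step 2: at (4.2, 1.38), ∇h = (16.8, 2.76) → (4.2, 1.38) − 0.04·(16.8, 2.76) = (3.528, 1.2696)
s = 3.528

3.528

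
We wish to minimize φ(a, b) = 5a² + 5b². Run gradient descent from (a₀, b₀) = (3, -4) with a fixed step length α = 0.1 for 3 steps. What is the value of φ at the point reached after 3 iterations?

∇φ = (10a, 10b)
(a₁, b₁) = (3, -4) − 0.1·(30, -40) = (0, 0)
(a₂, b₂) = (0, 0) − 0.1·(0, 0) = (0, 0)
(a₃, b₃) = (0, 0) − 0.1·(0, 0) = (0, 0)
φ(0, 0) = 0

0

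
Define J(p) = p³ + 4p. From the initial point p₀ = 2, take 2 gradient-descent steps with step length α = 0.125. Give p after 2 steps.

-0.5

J′(p) = 3p² + 4
p₁ = 2 − 0.125·16 = 0
p₂ = 0 − 0.125·4 = -0.5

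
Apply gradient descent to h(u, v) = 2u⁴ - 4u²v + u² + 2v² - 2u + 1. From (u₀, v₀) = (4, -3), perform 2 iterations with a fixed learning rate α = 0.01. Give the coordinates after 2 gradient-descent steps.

∇h = (8u³ - 8uv + 2u - 2, -4u² + 4v)
Step 1: at (4, -3), ∇h = (614, -76) → (4, -3) − 0.01·(614, -76) = (-2.14, -2.24)
Step 2: at (-2.14, -2.24), ∇h = (-123.031552, -27.2784) → (-2.14, -2.24) − 0.01·(-123.031552, -27.2784) = (-0.90968448, -1.967216)

(-0.90968448, -1.967216)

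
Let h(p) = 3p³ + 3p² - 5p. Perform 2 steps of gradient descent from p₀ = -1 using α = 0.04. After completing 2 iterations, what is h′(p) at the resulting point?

-4.007069229056

h′(p) = 9p² + 6p - 5
p₁ = -1 − 0.04·(-2) = -0.92
p₂ = -0.92 − 0.04·(-2.9024) = -0.803904
h′(p) at (-0.803904) = -4.007069229056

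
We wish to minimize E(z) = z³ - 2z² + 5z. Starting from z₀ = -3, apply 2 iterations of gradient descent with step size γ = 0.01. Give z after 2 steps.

E′(z) = 3z² - 4z + 5
z₁ = -3 − 0.01·44 = -3.44
z₂ = -3.44 − 0.01·54.2608 = -3.982608

-3.982608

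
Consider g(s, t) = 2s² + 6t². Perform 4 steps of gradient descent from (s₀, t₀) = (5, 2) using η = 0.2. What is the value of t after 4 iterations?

∇g = (4s, 12t)
Step 1: at (5, 2), ∇g = (20, 24) → (5, 2) − 0.2·(20, 24) = (1, -2.8)
Step 2: at (1, -2.8), ∇g = (4, -33.6) → (1, -2.8) − 0.2·(4, -33.6) = (0.2, 3.92)
Step 3: at (0.2, 3.92), ∇g = (0.8, 47.04) → (0.2, 3.92) − 0.2·(0.8, 47.04) = (0.04, -5.488)
Step 4: at (0.04, -5.488), ∇g = (0.16, -65.856) → (0.04, -5.488) − 0.2·(0.16, -65.856) = (0.008, 7.6832)
t = 7.6832

7.6832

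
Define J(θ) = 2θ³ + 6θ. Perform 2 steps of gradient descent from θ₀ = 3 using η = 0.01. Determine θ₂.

1.9944

J′(θ) = 6θ² + 6
Step 1: J′(3) = 60; θ₁ = 3 − 0.01·60 = 2.4
Step 2: J′(2.4) = 40.56; θ₂ = 2.4 − 0.01·40.56 = 1.9944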